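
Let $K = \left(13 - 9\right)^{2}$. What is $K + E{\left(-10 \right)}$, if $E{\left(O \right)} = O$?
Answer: $6$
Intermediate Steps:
$K = 16$ ($K = 4^{2} = 16$)
$K + E{\left(-10 \right)} = 16 - 10 = 6$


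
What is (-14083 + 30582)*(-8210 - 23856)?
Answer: -529056934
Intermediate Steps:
(-14083 + 30582)*(-8210 - 23856) = 16499*(-32066) = -529056934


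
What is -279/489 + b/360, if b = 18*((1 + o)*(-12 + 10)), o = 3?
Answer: -791/815 ≈ -0.97055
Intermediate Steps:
b = -144 (b = 18*((1 + 3)*(-12 + 10)) = 18*(4*(-2)) = 18*(-8) = -144)
-279/489 + b/360 = -279/489 - 144/360 = -279*1/489 - 144*1/360 = -93/163 - 2/5 = -791/815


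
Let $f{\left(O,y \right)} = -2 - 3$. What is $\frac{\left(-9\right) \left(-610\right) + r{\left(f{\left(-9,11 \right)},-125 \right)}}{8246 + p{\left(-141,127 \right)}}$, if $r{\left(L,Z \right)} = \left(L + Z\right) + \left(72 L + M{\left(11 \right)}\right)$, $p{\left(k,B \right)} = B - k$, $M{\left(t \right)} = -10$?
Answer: $\frac{2495}{4257} \approx 0.58609$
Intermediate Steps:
$f{\left(O,y \right)} = -5$ ($f{\left(O,y \right)} = -2 - 3 = -5$)
$r{\left(L,Z \right)} = -10 + Z + 73 L$ ($r{\left(L,Z \right)} = \left(L + Z\right) + \left(72 L - 10\right) = \left(L + Z\right) + \left(-10 + 72 L\right) = -10 + Z + 73 L$)
$\frac{\left(-9\right) \left(-610\right) + r{\left(f{\left(-9,11 \right)},-125 \right)}}{8246 + p{\left(-141,127 \right)}} = \frac{\left(-9\right) \left(-610\right) - 500}{8246 + \left(127 - -141\right)} = \frac{5490 - 500}{8246 + \left(127 + 141\right)} = \frac{5490 - 500}{8246 + 268} = \frac{4990}{8514} = 4990 \cdot \frac{1}{8514} = \frac{2495}{4257}$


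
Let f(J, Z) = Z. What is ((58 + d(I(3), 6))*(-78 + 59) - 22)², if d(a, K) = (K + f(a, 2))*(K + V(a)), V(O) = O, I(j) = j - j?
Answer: 4145296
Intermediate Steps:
I(j) = 0
d(a, K) = (2 + K)*(K + a) (d(a, K) = (K + 2)*(K + a) = (2 + K)*(K + a))
((58 + d(I(3), 6))*(-78 + 59) - 22)² = ((58 + (6² + 2*6 + 2*0 + 6*0))*(-78 + 59) - 22)² = ((58 + (36 + 12 + 0 + 0))*(-19) - 22)² = ((58 + 48)*(-19) - 22)² = (106*(-19) - 22)² = (-2014 - 22)² = (-2036)² = 4145296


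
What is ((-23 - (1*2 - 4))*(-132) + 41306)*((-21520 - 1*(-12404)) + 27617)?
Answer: 815487078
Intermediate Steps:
((-23 - (1*2 - 4))*(-132) + 41306)*((-21520 - 1*(-12404)) + 27617) = ((-23 - (2 - 4))*(-132) + 41306)*((-21520 + 12404) + 27617) = ((-23 - 1*(-2))*(-132) + 41306)*(-9116 + 27617) = ((-23 + 2)*(-132) + 41306)*18501 = (-21*(-132) + 41306)*18501 = (2772 + 41306)*18501 = 44078*18501 = 815487078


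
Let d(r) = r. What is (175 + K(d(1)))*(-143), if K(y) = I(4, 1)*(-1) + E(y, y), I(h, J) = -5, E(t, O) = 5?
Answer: -26455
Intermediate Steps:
K(y) = 10 (K(y) = -5*(-1) + 5 = 5 + 5 = 10)
(175 + K(d(1)))*(-143) = (175 + 10)*(-143) = 185*(-143) = -26455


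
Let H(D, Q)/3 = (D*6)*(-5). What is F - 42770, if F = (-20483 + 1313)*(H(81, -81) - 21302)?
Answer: 548065870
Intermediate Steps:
H(D, Q) = -90*D (H(D, Q) = 3*((D*6)*(-5)) = 3*((6*D)*(-5)) = 3*(-30*D) = -90*D)
F = 548108640 (F = (-20483 + 1313)*(-90*81 - 21302) = -19170*(-7290 - 21302) = -19170*(-28592) = 548108640)
F - 42770 = 548108640 - 42770 = 548065870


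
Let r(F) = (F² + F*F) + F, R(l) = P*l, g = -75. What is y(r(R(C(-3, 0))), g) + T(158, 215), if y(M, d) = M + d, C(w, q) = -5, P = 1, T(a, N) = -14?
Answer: -44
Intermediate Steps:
R(l) = l (R(l) = 1*l = l)
r(F) = F + 2*F² (r(F) = (F² + F²) + F = 2*F² + F = F + 2*F²)
y(r(R(C(-3, 0))), g) + T(158, 215) = (-5*(1 + 2*(-5)) - 75) - 14 = (-5*(1 - 10) - 75) - 14 = (-5*(-9) - 75) - 14 = (45 - 75) - 14 = -30 - 14 = -44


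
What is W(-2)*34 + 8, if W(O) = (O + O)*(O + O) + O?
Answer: 484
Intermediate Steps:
W(O) = O + 4*O² (W(O) = (2*O)*(2*O) + O = 4*O² + O = O + 4*O²)
W(-2)*34 + 8 = -2*(1 + 4*(-2))*34 + 8 = -2*(1 - 8)*34 + 8 = -2*(-7)*34 + 8 = 14*34 + 8 = 476 + 8 = 484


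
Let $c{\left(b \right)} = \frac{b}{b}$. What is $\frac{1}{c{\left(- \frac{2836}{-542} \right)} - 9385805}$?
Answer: $- \frac{1}{9385804} \approx -1.0654 \cdot 10^{-7}$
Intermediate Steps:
$c{\left(b \right)} = 1$
$\frac{1}{c{\left(- \frac{2836}{-542} \right)} - 9385805} = \frac{1}{1 - 9385805} = \frac{1}{-9385804} = - \frac{1}{9385804}$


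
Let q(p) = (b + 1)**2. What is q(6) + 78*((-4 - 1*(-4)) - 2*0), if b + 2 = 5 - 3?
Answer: 1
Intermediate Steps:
b = 0 (b = -2 + (5 - 3) = -2 + 2 = 0)
q(p) = 1 (q(p) = (0 + 1)**2 = 1**2 = 1)
q(6) + 78*((-4 - 1*(-4)) - 2*0) = 1 + 78*((-4 - 1*(-4)) - 2*0) = 1 + 78*((-4 + 4) + 0) = 1 + 78*(0 + 0) = 1 + 78*0 = 1 + 0 = 1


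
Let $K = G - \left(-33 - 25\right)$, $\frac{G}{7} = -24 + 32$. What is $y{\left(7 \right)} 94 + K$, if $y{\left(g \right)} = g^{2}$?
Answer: $4720$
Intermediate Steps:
$G = 56$ ($G = 7 \left(-24 + 32\right) = 7 \cdot 8 = 56$)
$K = 114$ ($K = 56 - \left(-33 - 25\right) = 56 - -58 = 56 + 58 = 114$)
$y{\left(7 \right)} 94 + K = 7^{2} \cdot 94 + 114 = 49 \cdot 94 + 114 = 4606 + 114 = 4720$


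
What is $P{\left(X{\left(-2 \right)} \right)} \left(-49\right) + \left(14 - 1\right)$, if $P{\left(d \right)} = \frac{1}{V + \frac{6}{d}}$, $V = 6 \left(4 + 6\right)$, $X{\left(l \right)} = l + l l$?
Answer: $\frac{110}{9} \approx 12.222$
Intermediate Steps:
$X{\left(l \right)} = l + l^{2}$
$V = 60$ ($V = 6 \cdot 10 = 60$)
$P{\left(d \right)} = \frac{1}{60 + \frac{6}{d}}$
$P{\left(X{\left(-2 \right)} \right)} \left(-49\right) + \left(14 - 1\right) = \frac{\left(-2\right) \left(1 - 2\right)}{6 \left(1 + 10 \left(- 2 \left(1 - 2\right)\right)\right)} \left(-49\right) + \left(14 - 1\right) = \frac{\left(-2\right) \left(-1\right)}{6 \left(1 + 10 \left(\left(-2\right) \left(-1\right)\right)\right)} \left(-49\right) + 13 = \frac{1}{6} \cdot 2 \frac{1}{1 + 10 \cdot 2} \left(-49\right) + 13 = \frac{1}{6} \cdot 2 \frac{1}{1 + 20} \left(-49\right) + 13 = \frac{1}{6} \cdot 2 \cdot \frac{1}{21} \left(-49\right) + 13 = \frac{1}{63} \left(-49\right) + 13 = - \frac{7}{9} + 13 = \frac{110}{9}$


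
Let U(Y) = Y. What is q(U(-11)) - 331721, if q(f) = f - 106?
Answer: -331838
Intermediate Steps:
q(f) = -106 + f
q(U(-11)) - 331721 = (-106 - 11) - 331721 = -117 - 331721 = -331838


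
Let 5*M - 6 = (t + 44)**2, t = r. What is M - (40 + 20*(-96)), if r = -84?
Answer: 11006/5 ≈ 2201.2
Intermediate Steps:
t = -84
M = 1606/5 (M = 6/5 + (-84 + 44)**2/5 = 6/5 + (1/5)*(-40)**2 = 6/5 + (1/5)*1600 = 6/5 + 320 = 1606/5 ≈ 321.20)
M - (40 + 20*(-96)) = 1606/5 - (40 + 20*(-96)) = 1606/5 - (40 - 1920) = 1606/5 - 1*(-1880) = 1606/5 + 1880 = 11006/5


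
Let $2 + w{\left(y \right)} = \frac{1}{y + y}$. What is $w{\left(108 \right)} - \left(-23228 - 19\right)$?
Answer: $\frac{5020921}{216} \approx 23245.0$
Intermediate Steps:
$w{\left(y \right)} = -2 + \frac{1}{2 y}$ ($w{\left(y \right)} = -2 + \frac{1}{y + y} = -2 + \frac{1}{2 y}$)
$w{\left(108 \right)} - \left(-23228 - 19\right) = \left(-2 + \frac{1}{2 \cdot 108}\right) - \left(-23228 - 19\right) = \left(-2 + \frac{1}{2} \cdot \frac{1}{108}\right) - \left(-23228 - 19\right) = \left(-2 + \frac{1}{216}\right) - -23247 = - \frac{431}{216} + 23247 = \frac{5020921}{216}$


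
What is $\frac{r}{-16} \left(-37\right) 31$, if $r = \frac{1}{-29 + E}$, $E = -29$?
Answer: $- \frac{1147}{928} \approx -1.236$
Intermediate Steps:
$r = - \frac{1}{58}$ ($r = \frac{1}{-29 - 29} = \frac{1}{-58} = - \frac{1}{58} \approx -0.017241$)
$\frac{r}{-16} \left(-37\right) 31 = - \frac{1}{58 \left(-16\right)} \left(-37\right) 31 = \left(- \frac{1}{58}\right) \left(- \frac{1}{16}\right) \left(-37\right) 31 = \frac{1}{928} \left(-37\right) 31 = \left(- \frac{37}{928}\right) 31 = - \frac{1147}{928}$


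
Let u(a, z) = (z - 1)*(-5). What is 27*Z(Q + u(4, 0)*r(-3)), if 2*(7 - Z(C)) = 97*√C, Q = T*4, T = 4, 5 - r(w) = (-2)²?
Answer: 189 - 2619*√21/2 ≈ -5811.9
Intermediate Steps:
r(w) = 1 (r(w) = 5 - 1*(-2)² = 5 - 1*4 = 5 - 4 = 1)
u(a, z) = 5 - 5*z (u(a, z) = (-1 + z)*(-5) = 5 - 5*z)
Q = 16 (Q = 4*4 = 16)
Z(C) = 7 - 97*√C/2
27*Z(Q + u(4, 0)*r(-3)) = 27*(7 - 97*√(16 + (5 - 5*0)*1)/2) = 27*(7 - 97*√(16 + (5 + 0)*1)/2) = 27*(7 - 97*√(16 + 5*1)/2) = 27*(7 - 97*√(16 + 5)/2) = 27*(7 - 97*√21/2) = 189 - 2619*√21/2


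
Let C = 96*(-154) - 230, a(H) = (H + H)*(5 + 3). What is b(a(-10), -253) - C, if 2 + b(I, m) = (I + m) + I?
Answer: 14439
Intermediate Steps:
a(H) = 16*H (a(H) = (2*H)*8 = 16*H)
C = -15014 (C = -14784 - 230 = -15014)
b(I, m) = -2 + m + 2*I (b(I, m) = -2 + ((I + m) + I) = -2 + (m + 2*I) = -2 + m + 2*I)
b(a(-10), -253) - C = (-2 - 253 + 2*(16*(-10))) - 1*(-15014) = (-2 - 253 + 2*(-160)) + 15014 = (-2 - 253 - 320) + 15014 = -575 + 15014 = 14439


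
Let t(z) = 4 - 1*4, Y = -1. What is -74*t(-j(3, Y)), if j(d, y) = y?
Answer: 0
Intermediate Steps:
t(z) = 0 (t(z) = 4 - 4 = 0)
-74*t(-j(3, Y)) = -74*0 = 0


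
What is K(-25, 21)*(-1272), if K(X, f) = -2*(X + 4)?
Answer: -53424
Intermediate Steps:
K(X, f) = -8 - 2*X (K(X, f) = -2*(4 + X) = -8 - 2*X)
K(-25, 21)*(-1272) = (-8 - 2*(-25))*(-1272) = (-8 + 50)*(-1272) = 42*(-1272) = -53424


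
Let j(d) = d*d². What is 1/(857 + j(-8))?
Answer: 1/345 ≈ 0.0028986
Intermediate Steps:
j(d) = d³
1/(857 + j(-8)) = 1/(857 + (-8)³) = 1/(857 - 512) = 1/345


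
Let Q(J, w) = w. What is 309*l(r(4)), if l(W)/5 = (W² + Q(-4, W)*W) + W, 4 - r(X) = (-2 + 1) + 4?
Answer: 4635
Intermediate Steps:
r(X) = 1 (r(X) = 4 - ((-2 + 1) + 4) = 4 - (-1 + 4) = 4 - 1*3 = 4 - 3 = 1)
l(W) = 5*W + 10*W² (l(W) = 5*((W² + W*W) + W) = 5*((W² + W²) + W) = 5*(2*W² + W) = 5*(W + 2*W²) = 5*W + 10*W²)
309*l(r(4)) = 309*(5*1*(1 + 2*1)) = 309*(5*1*(1 + 2)) = 309*(5*1*3) = 309*15 = 4635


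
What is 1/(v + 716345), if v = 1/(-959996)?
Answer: 959996/687688334619 ≈ 1.3960e-6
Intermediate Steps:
v = -1/959996 ≈ -1.0417e-6
1/(v + 716345) = 1/(-1/959996 + 716345) = 1/(687688334619/959996) = 959996/687688334619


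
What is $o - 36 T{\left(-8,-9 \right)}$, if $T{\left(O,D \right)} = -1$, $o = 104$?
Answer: $140$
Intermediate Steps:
$o - 36 T{\left(-8,-9 \right)} = 104 - -36 = 104 + 36 = 140$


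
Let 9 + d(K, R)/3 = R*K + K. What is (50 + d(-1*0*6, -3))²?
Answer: 529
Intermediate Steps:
d(K, R) = -27 + 3*K + 3*K*R (d(K, R) = -27 + 3*(R*K + K) = -27 + 3*(K*R + K) = -27 + 3*(K + K*R) = -27 + (3*K + 3*K*R) = -27 + 3*K + 3*K*R)
(50 + d(-1*0*6, -3))² = (50 + (-27 + 3*(-1*0*6) + 3*(-1*0*6)*(-3)))² = (50 + (-27 + 3*(0*6) + 3*(0*6)*(-3)))² = (50 + (-27 + 3*0 + 3*0*(-3)))² = (50 + (-27 + 0 + 0))² = (50 - 27)² = 23² = 529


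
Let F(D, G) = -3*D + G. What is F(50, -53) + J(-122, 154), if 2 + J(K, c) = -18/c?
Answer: -15794/77 ≈ -205.12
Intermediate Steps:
J(K, c) = -2 - 18/c
F(D, G) = G - 3*D
F(50, -53) + J(-122, 154) = (-53 - 3*50) + (-2 - 18/154) = (-53 - 150) + (-2 - 18*1/154) = -203 + (-2 - 9/77) = -203 - 163/77 = -15794/77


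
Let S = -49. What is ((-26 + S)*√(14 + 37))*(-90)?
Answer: 6750*√51 ≈ 48205.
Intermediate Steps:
((-26 + S)*√(14 + 37))*(-90) = ((-26 - 49)*√(14 + 37))*(-90) = -75*√51*(-90) = 6750*√51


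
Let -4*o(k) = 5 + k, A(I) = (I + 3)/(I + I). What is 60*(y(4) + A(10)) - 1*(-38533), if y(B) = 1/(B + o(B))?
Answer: 270244/7 ≈ 38606.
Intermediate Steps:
A(I) = (3 + I)/(2*I) (A(I) = (3 + I)/((2*I)) = (3 + I)*(1/(2*I)) = (3 + I)/(2*I))
o(k) = -5/4 - k/4 (o(k) = -(5 + k)/4 = -5/4 - k/4)
y(B) = 1/(-5/4 + 3*B/4) (y(B) = 1/(B + (-5/4 - B/4)) = 1/(-5/4 + 3*B/4))
60*(y(4) + A(10)) - 1*(-38533) = 60*(4/(-5 + 3*4) + (½)*(3 + 10)/10) - 1*(-38533) = 60*(4/(-5 + 12) + (½)*(⅒)*13) + 38533 = 60*(4/7 + 13/20) + 38533 = 60*(171/140) + 38533 = 513/7 + 38533 = 270244/7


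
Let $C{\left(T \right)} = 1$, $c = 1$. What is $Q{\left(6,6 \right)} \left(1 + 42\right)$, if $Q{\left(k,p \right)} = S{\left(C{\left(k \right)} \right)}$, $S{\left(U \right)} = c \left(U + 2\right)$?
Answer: $129$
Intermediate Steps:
$S{\left(U \right)} = 2 + U$ ($S{\left(U \right)} = 1 \left(U + 2\right) = 1 \left(2 + U\right) = 2 + U$)
$Q{\left(k,p \right)} = 3$ ($Q{\left(k,p \right)} = 2 + 1 = 3$)
$Q{\left(6,6 \right)} \left(1 + 42\right) = 3 \left(1 + 42\right) = 3 \cdot 43 = 129$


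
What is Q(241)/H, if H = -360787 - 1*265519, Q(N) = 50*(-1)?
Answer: 25/313153 ≈ 7.9833e-5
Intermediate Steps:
Q(N) = -50
H = -626306 (H = -360787 - 265519 = -626306)
Q(241)/H = -50/(-626306) = -50*(-1/626306) = 25/313153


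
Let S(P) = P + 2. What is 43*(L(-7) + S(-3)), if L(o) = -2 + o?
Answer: -430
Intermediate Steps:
S(P) = 2 + P
43*(L(-7) + S(-3)) = 43*((-2 - 7) + (2 - 3)) = 43*(-9 - 1) = 43*(-10) = -430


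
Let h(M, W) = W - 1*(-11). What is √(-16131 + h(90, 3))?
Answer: I*√16117 ≈ 126.95*I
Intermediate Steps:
h(M, W) = 11 + W (h(M, W) = W + 11 = 11 + W)
√(-16131 + h(90, 3)) = √(-16131 + (11 + 3)) = √(-16131 + 14) = √(-16117) = I*√16117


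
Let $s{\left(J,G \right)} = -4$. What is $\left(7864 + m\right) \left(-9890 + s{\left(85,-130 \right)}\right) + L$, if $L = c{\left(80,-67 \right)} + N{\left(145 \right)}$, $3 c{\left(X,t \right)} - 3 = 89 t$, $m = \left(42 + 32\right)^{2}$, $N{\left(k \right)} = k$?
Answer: $- \frac{395963405}{3} \approx -1.3199 \cdot 10^{8}$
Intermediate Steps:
$m = 5476$ ($m = 74^{2} = 5476$)
$c{\left(X,t \right)} = 1 + \frac{89 t}{3}$
$L = - \frac{5525}{3}$ ($L = \left(1 + \frac{89}{3} \left(-67\right)\right) + 145 = \left(1 - \frac{5963}{3}\right) + 145 = - \frac{5960}{3} + 145 = - \frac{5525}{3} \approx -1841.7$)
$\left(7864 + m\right) \left(-9890 + s{\left(85,-130 \right)}\right) + L = \left(7864 + 5476\right) \left(-9890 - 4\right) - \frac{5525}{3} = 13340 \left(-9894\right) - \frac{5525}{3} = -131985960 - \frac{5525}{3} = - \frac{395963405}{3}$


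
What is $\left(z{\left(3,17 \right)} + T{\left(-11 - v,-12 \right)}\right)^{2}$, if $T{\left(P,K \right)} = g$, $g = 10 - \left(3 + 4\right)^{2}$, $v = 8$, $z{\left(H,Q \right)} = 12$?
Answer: $729$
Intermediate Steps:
$g = -39$ ($g = 10 - 7^{2} = 10 - 49 = -39$)
$T{\left(P,K \right)} = -39$
$\left(z{\left(3,17 \right)} + T{\left(-11 - v,-12 \right)}\right)^{2} = \left(12 - 39\right)^{2} = \left(-27\right)^{2} = 729$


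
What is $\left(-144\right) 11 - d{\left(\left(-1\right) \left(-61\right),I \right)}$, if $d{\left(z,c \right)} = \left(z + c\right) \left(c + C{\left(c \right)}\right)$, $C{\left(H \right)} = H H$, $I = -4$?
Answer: $-2268$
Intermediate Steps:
$C{\left(H \right)} = H^{2}$
$d{\left(z,c \right)} = \left(c + z\right) \left(c + c^{2}\right)$ ($d{\left(z,c \right)} = \left(z + c\right) \left(c + c^{2}\right) = \left(c + z\right) \left(c + c^{2}\right)$)
$\left(-144\right) 11 - d{\left(\left(-1\right) \left(-61\right),I \right)} = \left(-144\right) 11 - - 4 \left(-4 - -61 + \left(-4\right)^{2} - 4 \left(\left(-1\right) \left(-61\right)\right)\right) = -1584 - - 4 \left(-4 + 61 + 16 - 244\right) = -1584 - \left(-4\right) \left(-171\right) = -1584 - 684 = -2268$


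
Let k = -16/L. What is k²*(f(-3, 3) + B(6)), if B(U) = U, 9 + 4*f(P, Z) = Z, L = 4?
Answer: 72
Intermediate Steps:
f(P, Z) = -9/4 + Z/4
k = -4 (k = -16/4 = -16*¼ = -4)
k²*(f(-3, 3) + B(6)) = (-4)²*((-9/4 + (¼)*3) + 6) = 16*((-9/4 + ¾) + 6) = 16*(-3/2 + 6) = 16*(9/2) = 72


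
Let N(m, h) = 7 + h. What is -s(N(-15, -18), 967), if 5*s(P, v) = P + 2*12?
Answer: -13/5 ≈ -2.6000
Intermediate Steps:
s(P, v) = 24/5 + P/5 (s(P, v) = (P + 2*12)/5 = (P + 24)/5 = (24 + P)/5 = 24/5 + P/5)
-s(N(-15, -18), 967) = -(24/5 + (7 - 18)/5) = -(24/5 + (1/5)*(-11)) = -(24/5 - 11/5) = -1*13/5 = -13/5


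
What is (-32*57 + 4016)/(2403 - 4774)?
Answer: -2192/2371 ≈ -0.92450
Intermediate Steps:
(-32*57 + 4016)/(2403 - 4774) = (-1824 + 4016)/(-2371) = 2192*(-1/2371) = -2192/2371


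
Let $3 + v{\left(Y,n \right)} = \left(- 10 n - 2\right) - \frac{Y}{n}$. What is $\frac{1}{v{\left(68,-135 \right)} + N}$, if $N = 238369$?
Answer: $\frac{135}{32361458} \approx 4.1716 \cdot 10^{-6}$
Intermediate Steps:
$v{\left(Y,n \right)} = -5 - 10 n - \frac{Y}{n}$ ($v{\left(Y,n \right)} = -3 - \left(2 + 10 n + \frac{Y}{n}\right) = -5 - 10 n - \frac{Y}{n}$)
$\frac{1}{v{\left(68,-135 \right)} + N} = \frac{1}{\left(-5 - -1350 - \frac{68}{-135}\right) + 238369} = \frac{1}{\left(-5 + 1350 - 68 \left(- \frac{1}{135}\right)\right) + 238369} = \frac{1}{\left(-5 + 1350 + \frac{68}{135}\right) + 238369} = \frac{1}{\frac{181643}{135} + 238369} = \frac{1}{\frac{32361458}{135}} = \frac{135}{32361458}$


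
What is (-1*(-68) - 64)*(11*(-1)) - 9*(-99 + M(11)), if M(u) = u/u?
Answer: 838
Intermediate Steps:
M(u) = 1
(-1*(-68) - 64)*(11*(-1)) - 9*(-99 + M(11)) = (-1*(-68) - 64)*(11*(-1)) - 9*(-99 + 1) = (68 - 64)*(-11) - 9*(-98) = 4*(-11) + 882 = -44 + 882 = 838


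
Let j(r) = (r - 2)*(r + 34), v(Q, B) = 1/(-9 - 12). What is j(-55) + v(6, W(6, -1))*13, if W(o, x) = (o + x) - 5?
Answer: 25124/21 ≈ 1196.4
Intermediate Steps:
W(o, x) = -5 + o + x
v(Q, B) = -1/21 (v(Q, B) = 1/(-21) = -1/21)
j(r) = (-2 + r)*(34 + r)
j(-55) + v(6, W(6, -1))*13 = (-68 + (-55)² + 32*(-55)) - 1/21*13 = (-68 + 3025 - 1760) - 13/21 = 1197 - 13/21 = 25124/21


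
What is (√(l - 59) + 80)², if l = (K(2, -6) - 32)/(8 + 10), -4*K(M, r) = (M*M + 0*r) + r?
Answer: 25357/4 + 720*I*√3 ≈ 6339.3 + 1247.1*I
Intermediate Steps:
K(M, r) = -r/4 - M²/4 (K(M, r) = -((M*M + 0*r) + r)/4 = -((M² + 0) + r)/4 = -(M² + r)/4 = -(r + M²)/4 = -r/4 - M²/4)
l = -7/4 (l = ((-¼*(-6) - ¼*2²) - 32)/(8 + 10) = ((3/2 - ¼*4) - 32)/18 = ((3/2 - 1) - 32)*(1/18) = (½ - 32)*(1/18) = -63/2*1/18 = -7/4 ≈ -1.7500)
(√(l - 59) + 80)² = (√(-7/4 - 59) + 80)² = (√(-243/4) + 80)² = (9*I*√3/2 + 80)² = (80 + 9*I*√3/2)²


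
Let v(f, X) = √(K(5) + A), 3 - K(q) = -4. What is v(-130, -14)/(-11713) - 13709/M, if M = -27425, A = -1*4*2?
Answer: 13709/27425 - I/11713 ≈ 0.49987 - 8.5375e-5*I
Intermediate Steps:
A = -8 (A = -4*2 = -8)
K(q) = 7 (K(q) = 3 - 1*(-4) = 3 + 4 = 7)
v(f, X) = I (v(f, X) = √(7 - 8) = √(-1) = I)
v(-130, -14)/(-11713) - 13709/M = I/(-11713) - 13709/(-27425) = I*(-1/11713) - 13709*(-1/27425) = -I/11713 + 13709/27425 = 13709/27425 - I/11713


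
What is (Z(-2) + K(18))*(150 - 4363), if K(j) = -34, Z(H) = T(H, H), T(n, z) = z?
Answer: 151668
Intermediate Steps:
Z(H) = H
(Z(-2) + K(18))*(150 - 4363) = (-2 - 34)*(150 - 4363) = -36*(-4213) = 151668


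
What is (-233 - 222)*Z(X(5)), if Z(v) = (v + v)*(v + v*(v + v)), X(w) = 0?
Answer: 0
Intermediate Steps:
Z(v) = 2*v*(v + 2*v²) (Z(v) = (2*v)*(v + v*(2*v)) = (2*v)*(v + 2*v²) = 2*v*(v + 2*v²))
(-233 - 222)*Z(X(5)) = (-233 - 222)*(0²*(2 + 4*0)) = -0*(2 + 0) = -0*2 = -455*0 = 0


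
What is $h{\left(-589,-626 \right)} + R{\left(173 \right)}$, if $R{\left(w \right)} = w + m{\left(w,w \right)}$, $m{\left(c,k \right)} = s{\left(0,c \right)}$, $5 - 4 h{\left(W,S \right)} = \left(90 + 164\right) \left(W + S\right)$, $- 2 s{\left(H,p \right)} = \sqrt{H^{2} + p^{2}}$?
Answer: $\frac{308961}{4} \approx 77240.0$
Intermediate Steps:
$s{\left(H,p \right)} = - \frac{\sqrt{H^{2} + p^{2}}}{2}$
$h{\left(W,S \right)} = \frac{5}{4} - \frac{127 S}{2} - \frac{127 W}{2}$ ($h{\left(W,S \right)} = \frac{5}{4} - \frac{\left(90 + 164\right) \left(W + S\right)}{4} = \frac{5}{4} - \frac{254 \left(S + W\right)}{4} = \frac{5}{4} - \frac{254 S + 254 W}{4} = \frac{5}{4} - \left(\frac{127 S}{2} + \frac{127 W}{2}\right) = \frac{5}{4} - \frac{127 S}{2} - \frac{127 W}{2}$)
$m{\left(c,k \right)} = - \frac{\sqrt{c^{2}}}{2}$ ($m{\left(c,k \right)} = - \frac{\sqrt{0^{2} + c^{2}}}{2} = - \frac{\sqrt{0 + c^{2}}}{2} = - \frac{\sqrt{c^{2}}}{2}$)
$R{\left(w \right)} = w - \frac{\sqrt{w^{2}}}{2}$
$h{\left(-589,-626 \right)} + R{\left(173 \right)} = \left(\frac{5}{4} - -39751 - - \frac{74803}{2}\right) + \left(173 - \frac{\sqrt{173^{2}}}{2}\right) = \left(\frac{5}{4} + 39751 + \frac{74803}{2}\right) + \left(173 - \frac{\sqrt{29929}}{2}\right) = \frac{308615}{4} + \left(173 - \frac{173}{2}\right) = \frac{308615}{4} + \frac{173}{2} = \frac{308961}{4}$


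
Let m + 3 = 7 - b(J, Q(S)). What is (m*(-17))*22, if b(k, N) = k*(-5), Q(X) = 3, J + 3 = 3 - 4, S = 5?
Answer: 5984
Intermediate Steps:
J = -4 (J = -3 + (3 - 4) = -3 - 1 = -4)
b(k, N) = -5*k
m = -16 (m = -3 + (7 - (-5)*(-4)) = -3 + (7 - 1*20) = -3 + (7 - 20) = -3 - 13 = -16)
(m*(-17))*22 = -16*(-17)*22 = 272*22 = 5984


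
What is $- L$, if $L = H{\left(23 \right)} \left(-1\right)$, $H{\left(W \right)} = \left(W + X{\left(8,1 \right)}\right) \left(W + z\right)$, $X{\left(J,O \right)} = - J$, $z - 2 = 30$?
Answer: $825$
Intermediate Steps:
$z = 32$ ($z = 2 + 30 = 32$)
$H{\left(W \right)} = \left(-8 + W\right) \left(32 + W\right)$ ($H{\left(W \right)} = \left(W - 8\right) \left(W + 32\right) = \left(W - 8\right) \left(32 + W\right) = \left(-8 + W\right) \left(32 + W\right)$)
$L = -825$ ($L = \left(-256 + 23^{2} + 24 \cdot 23\right) \left(-1\right) = \left(-256 + 529 + 552\right) \left(-1\right) = 825 \left(-1\right) = -825$)
$- L = \left(-1\right) \left(-825\right) = 825$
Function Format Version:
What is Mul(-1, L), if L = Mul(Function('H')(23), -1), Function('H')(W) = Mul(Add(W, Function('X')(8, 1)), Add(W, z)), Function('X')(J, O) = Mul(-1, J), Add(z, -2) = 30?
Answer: 825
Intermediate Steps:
z = 32 (z = Add(2, 30) = 32)
Function('H')(W) = Mul(Add(-8, W), Add(32, W)) (Function('H')(W) = Mul(Add(W, Mul(-1, 8)), Add(W, 32)) = Mul(Add(W, -8), Add(32, W)) = Mul(Add(-8, W), Add(32, W)))
L = -825 (L = Mul(Add(-256, Pow(23, 2), Mul(24, 23)), -1) = Mul(Add(-256, 529, 552), -1) = Mul(825, -1) = -825)
Mul(-1, L) = Mul(-1, -825) = 825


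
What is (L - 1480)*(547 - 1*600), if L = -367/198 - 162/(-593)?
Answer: 9219788575/117414 ≈ 78524.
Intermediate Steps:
L = -185555/117414 (L = -367*1/198 - 162*(-1/593) = -367/198 + 162/593 = -185555/117414 ≈ -1.5803)
(L - 1480)*(547 - 1*600) = (-185555/117414 - 1480)*(547 - 1*600) = -173958275*(547 - 600)/117414 = -173958275/117414*(-53) = 9219788575/117414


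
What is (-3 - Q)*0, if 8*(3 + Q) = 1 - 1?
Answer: 0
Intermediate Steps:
Q = -3 (Q = -3 + (1 - 1)/8 = -3 + (1/8)*0 = -3 + 0 = -3)
(-3 - Q)*0 = (-3 - 1*(-3))*0 = (-3 + 3)*0 = 0*0 = 0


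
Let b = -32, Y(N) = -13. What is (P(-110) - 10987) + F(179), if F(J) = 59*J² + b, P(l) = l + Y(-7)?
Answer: 1879277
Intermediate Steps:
P(l) = -13 + l (P(l) = l - 13 = -13 + l)
F(J) = -32 + 59*J² (F(J) = 59*J² - 32 = -32 + 59*J²)
(P(-110) - 10987) + F(179) = ((-13 - 110) - 10987) + (-32 + 59*179²) = (-123 - 10987) + (-32 + 59*32041) = -11110 + (-32 + 1890419) = -11110 + 1890387 = 1879277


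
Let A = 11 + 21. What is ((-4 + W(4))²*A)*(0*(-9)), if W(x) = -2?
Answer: 0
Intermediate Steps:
A = 32
((-4 + W(4))²*A)*(0*(-9)) = ((-4 - 2)²*32)*(0*(-9)) = ((-6)²*32)*0 = (36*32)*0 = 1152*0 = 0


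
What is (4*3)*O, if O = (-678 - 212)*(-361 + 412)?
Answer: -544680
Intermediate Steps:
O = -45390 (O = -890*51 = -45390)
(4*3)*O = (4*3)*(-45390) = 12*(-45390) = -544680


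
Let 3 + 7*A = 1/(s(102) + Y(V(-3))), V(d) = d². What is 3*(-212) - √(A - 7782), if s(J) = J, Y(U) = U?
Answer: -636 - I*√4698477042/777 ≈ -636.0 - 88.218*I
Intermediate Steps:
A = -332/777 (A = -3/7 + 1/(7*(102 + (-3)²)) = -3/7 + 1/(7*(102 + 9)) = -3/7 + (⅐)/111 = -3/7 + (⅐)*(1/111) = -3/7 + 1/777 = -332/777 ≈ -0.42728)
3*(-212) - √(A - 7782) = 3*(-212) - √(-332/777 - 7782) = -636 - √(-6046946/777) = -636 - I*√4698477042/777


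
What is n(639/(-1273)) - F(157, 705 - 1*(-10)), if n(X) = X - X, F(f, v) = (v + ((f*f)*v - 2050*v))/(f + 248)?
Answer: -3231800/81 ≈ -39899.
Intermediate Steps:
F(f, v) = (-2049*v + v*f²)/(248 + f) (F(f, v) = (v + (f²*v - 2050*v))/(248 + f) = (v + (v*f² - 2050*v))/(248 + f) = (v + (-2050*v + v*f²))/(248 + f) = (-2049*v + v*f²)/(248 + f))
n(X) = 0
n(639/(-1273)) - F(157, 705 - 1*(-10)) = 0 - (705 - 1*(-10))*(-2049 + 157²)/(248 + 157) = 0 - (705 + 10)*(-2049 + 24649)/405 = 0 - 715*22600/405 = 0 - 1*3231800/81 = 0 - 3231800/81 = -3231800/81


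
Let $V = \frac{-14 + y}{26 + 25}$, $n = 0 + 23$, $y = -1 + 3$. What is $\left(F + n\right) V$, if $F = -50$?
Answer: $\frac{108}{17} \approx 6.3529$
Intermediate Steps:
$y = 2$
$n = 23$
$V = - \frac{4}{17}$ ($V = \frac{-14 + 2}{26 + 25} = - \frac{12}{51} = \left(-12\right) \frac{1}{51} = - \frac{4}{17} \approx -0.23529$)
$\left(F + n\right) V = \left(-50 + 23\right) \left(- \frac{4}{17}\right) = \left(-27\right) \left(- \frac{4}{17}\right) = \frac{108}{17}$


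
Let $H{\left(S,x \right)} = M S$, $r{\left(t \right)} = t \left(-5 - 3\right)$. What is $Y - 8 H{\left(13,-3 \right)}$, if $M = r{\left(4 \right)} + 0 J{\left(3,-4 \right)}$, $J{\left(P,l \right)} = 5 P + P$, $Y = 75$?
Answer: $3403$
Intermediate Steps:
$J{\left(P,l \right)} = 6 P$
$r{\left(t \right)} = - 8 t$ ($r{\left(t \right)} = t \left(-8\right) = - 8 t$)
$M = -32$ ($M = \left(-8\right) 4 + 0 \cdot 6 \cdot 3 = -32 + 0 \cdot 18 = -32 + 0 = -32$)
$H{\left(S,x \right)} = - 32 S$
$Y - 8 H{\left(13,-3 \right)} = 75 - 8 \left(\left(-32\right) 13\right) = 75 - -3328 = 75 + 3328 = 3403$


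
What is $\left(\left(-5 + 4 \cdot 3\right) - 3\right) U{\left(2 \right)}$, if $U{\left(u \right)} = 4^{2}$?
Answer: $64$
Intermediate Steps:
$U{\left(u \right)} = 16$
$\left(\left(-5 + 4 \cdot 3\right) - 3\right) U{\left(2 \right)} = \left(\left(-5 + 4 \cdot 3\right) - 3\right) 16 = \left(\left(-5 + 12\right) - 3\right) 16 = \left(7 - 3\right) 16 = 4 \cdot 16 = 64$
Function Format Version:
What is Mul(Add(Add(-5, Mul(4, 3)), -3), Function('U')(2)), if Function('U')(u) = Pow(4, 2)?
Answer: 64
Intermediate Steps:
Function('U')(u) = 16
Mul(Add(Add(-5, Mul(4, 3)), -3), Function('U')(2)) = Mul(Add(Add(-5, Mul(4, 3)), -3), 16) = Mul(Add(Add(-5, 12), -3), 16) = Mul(Add(7, -3), 16) = Mul(4, 16) = 64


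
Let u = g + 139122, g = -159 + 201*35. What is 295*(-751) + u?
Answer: -75547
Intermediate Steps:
g = 6876 (g = -159 + 7035 = 6876)
u = 145998 (u = 6876 + 139122 = 145998)
295*(-751) + u = 295*(-751) + 145998 = -221545 + 145998 = -75547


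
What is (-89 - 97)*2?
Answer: -372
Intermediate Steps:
(-89 - 97)*2 = -186*2 = -372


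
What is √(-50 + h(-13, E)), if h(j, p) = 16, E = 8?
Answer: I*√34 ≈ 5.8309*I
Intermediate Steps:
√(-50 + h(-13, E)) = √(-50 + 16) = √(-34) = I*√34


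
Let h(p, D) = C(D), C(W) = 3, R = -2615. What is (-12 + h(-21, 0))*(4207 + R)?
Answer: -14328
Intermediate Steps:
h(p, D) = 3
(-12 + h(-21, 0))*(4207 + R) = (-12 + 3)*(4207 - 2615) = -9*1592 = -14328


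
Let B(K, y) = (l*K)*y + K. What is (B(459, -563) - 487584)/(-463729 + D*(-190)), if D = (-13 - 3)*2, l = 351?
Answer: 91191492/457649 ≈ 199.26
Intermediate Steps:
B(K, y) = K + 351*K*y (B(K, y) = (351*K)*y + K = 351*K*y + K = K + 351*K*y)
D = -32 (D = -16*2 = -32)
(B(459, -563) - 487584)/(-463729 + D*(-190)) = (459*(1 + 351*(-563)) - 487584)/(-463729 - 32*(-190)) = (459*(1 - 197613) - 487584)/(-463729 + 6080) = (459*(-197612) - 487584)/(-457649) = (-90703908 - 487584)*(-1/457649) = -91191492*(-1/457649) = 91191492/457649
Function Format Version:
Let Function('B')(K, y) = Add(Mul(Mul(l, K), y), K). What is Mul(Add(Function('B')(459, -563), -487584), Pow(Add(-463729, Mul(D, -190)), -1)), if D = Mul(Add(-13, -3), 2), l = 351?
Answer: Rational(91191492, 457649) ≈ 199.26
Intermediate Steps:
Function('B')(K, y) = Add(K, Mul(351, K, y)) (Function('B')(K, y) = Add(Mul(Mul(351, K), y), K) = Add(Mul(351, K, y), K) = Add(K, Mul(351, K, y)))
D = -32 (D = Mul(-16, 2) = -32)
Mul(Add(Function('B')(459, -563), -487584), Pow(Add(-463729, Mul(D, -190)), -1)) = Mul(Add(Mul(459, Add(1, Mul(351, -563))), -487584), Pow(Add(-463729, Mul(-32, -190)), -1)) = Mul(Add(Mul(459, Add(1, -197613)), -487584), Pow(Add(-463729, 6080), -1)) = Mul(Add(Mul(459, -197612), -487584), Pow(-457649, -1)) = Mul(Add(-90703908, -487584), Rational(-1, 457649)) = Mul(-91191492, Rational(-1, 457649)) = Rational(91191492, 457649)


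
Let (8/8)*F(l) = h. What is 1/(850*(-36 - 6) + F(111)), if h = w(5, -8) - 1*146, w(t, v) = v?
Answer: -1/35854 ≈ -2.7891e-5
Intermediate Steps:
h = -154 (h = -8 - 1*146 = -8 - 146 = -154)
F(l) = -154
1/(850*(-36 - 6) + F(111)) = 1/(850*(-36 - 6) - 154) = 1/(850*(-42) - 154) = 1/(-35700 - 154) = 1/(-35854) = -1/35854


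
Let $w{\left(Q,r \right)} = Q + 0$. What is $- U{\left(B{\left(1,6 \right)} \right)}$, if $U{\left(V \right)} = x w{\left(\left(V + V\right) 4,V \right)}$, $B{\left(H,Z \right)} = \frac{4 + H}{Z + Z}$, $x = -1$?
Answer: $\frac{10}{3} \approx 3.3333$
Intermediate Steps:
$w{\left(Q,r \right)} = Q$
$B{\left(H,Z \right)} = \frac{4 + H}{2 Z}$
$U{\left(V \right)} = - 8 V$ ($U{\left(V \right)} = - \left(V + V\right) 4 = - 2 V 4 = - 8 V$)
$- U{\left(B{\left(1,6 \right)} \right)} = - \left(-8\right) \frac{4 + 1}{2 \cdot 6} = - \left(-8\right) \frac{1}{2} \cdot \frac{1}{6} \cdot 5 = - \frac{\left(-8\right) 5}{12} = \left(-1\right) \left(- \frac{10}{3}\right) = \frac{10}{3}$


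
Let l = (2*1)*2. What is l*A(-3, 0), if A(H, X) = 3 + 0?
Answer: 12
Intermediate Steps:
A(H, X) = 3
l = 4 (l = 2*2 = 4)
l*A(-3, 0) = 4*3 = 12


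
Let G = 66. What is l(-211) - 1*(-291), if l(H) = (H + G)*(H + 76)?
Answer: 19866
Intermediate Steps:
l(H) = (66 + H)*(76 + H) (l(H) = (H + 66)*(H + 76) = (66 + H)*(76 + H))
l(-211) - 1*(-291) = (5016 + (-211)² + 142*(-211)) - 1*(-291) = (5016 + 44521 - 29962) + 291 = 19575 + 291 = 19866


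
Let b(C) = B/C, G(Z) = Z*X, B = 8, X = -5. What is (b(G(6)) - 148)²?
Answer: 4946176/225 ≈ 21983.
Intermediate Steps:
G(Z) = -5*Z (G(Z) = Z*(-5) = -5*Z)
b(C) = 8/C
(b(G(6)) - 148)² = (8/((-5*6)) - 148)² = (8/(-30) - 148)² = (8*(-1/30) - 148)² = (-4/15 - 148)² = (-2224/15)² = 4946176/225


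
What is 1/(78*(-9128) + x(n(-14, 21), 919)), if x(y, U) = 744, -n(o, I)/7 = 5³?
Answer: -1/711240 ≈ -1.4060e-6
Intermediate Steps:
n(o, I) = -875 (n(o, I) = -7*5³ = -7*125 = -875)
1/(78*(-9128) + x(n(-14, 21), 919)) = 1/(78*(-9128) + 744) = 1/(-711984 + 744) = 1/(-711240) = -1/711240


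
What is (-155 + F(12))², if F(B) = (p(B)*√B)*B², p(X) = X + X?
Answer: 143351257 - 2142720*√3 ≈ 1.3964e+8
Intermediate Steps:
p(X) = 2*X
F(B) = 2*B^(7/2) (F(B) = ((2*B)*√B)*B² = (2*B^(3/2))*B² = 2*B^(7/2))
(-155 + F(12))² = (-155 + 2*12^(7/2))² = (-155 + 2*(3456*√3))² = (-155 + 6912*√3)²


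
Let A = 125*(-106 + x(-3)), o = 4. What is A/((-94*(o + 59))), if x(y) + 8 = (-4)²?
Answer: 875/423 ≈ 2.0686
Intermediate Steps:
x(y) = 8 (x(y) = -8 + (-4)² = -8 + 16 = 8)
A = -12250 (A = 125*(-106 + 8) = 125*(-98) = -12250)
A/((-94*(o + 59))) = -12250*(-1/(94*(4 + 59))) = -12250/((-94*63)) = -12250/(-5922) = -12250*(-1/5922) = 875/423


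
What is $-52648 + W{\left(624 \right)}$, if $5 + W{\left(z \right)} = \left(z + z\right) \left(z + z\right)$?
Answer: $1504851$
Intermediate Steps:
$W{\left(z \right)} = -5 + 4 z^{2}$ ($W{\left(z \right)} = -5 + \left(z + z\right) \left(z + z\right) = -5 + 2 z 2 z = -5 + 4 z^{2}$)
$-52648 + W{\left(624 \right)} = -52648 - \left(5 - 4 \cdot 624^{2}\right) = -52648 + \left(-5 + 4 \cdot 389376\right) = -52648 + \left(-5 + 1557504\right) = -52648 + 1557499 = 1504851$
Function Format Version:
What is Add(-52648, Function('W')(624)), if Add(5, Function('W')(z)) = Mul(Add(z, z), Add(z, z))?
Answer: 1504851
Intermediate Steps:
Function('W')(z) = Add(-5, Mul(4, Pow(z, 2))) (Function('W')(z) = Add(-5, Mul(Add(z, z), Add(z, z))) = Add(-5, Mul(Mul(2, z), Mul(2, z))) = Add(-5, Mul(4, Pow(z, 2))))
Add(-52648, Function('W')(624)) = Add(-52648, Add(-5, Mul(4, Pow(624, 2)))) = Add(-52648, Add(-5, Mul(4, 389376))) = Add(-52648, Add(-5, 1557504)) = Add(-52648, 1557499) = 1504851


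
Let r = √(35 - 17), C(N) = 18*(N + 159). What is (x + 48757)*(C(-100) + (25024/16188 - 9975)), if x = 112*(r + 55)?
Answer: -1980562658635/4047 - 4039241360*√2/1349 ≈ -4.9362e+8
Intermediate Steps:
C(N) = 2862 + 18*N (C(N) = 18*(159 + N) = 2862 + 18*N)
r = 3*√2 (r = √18 = 3*√2 ≈ 4.2426)
x = 6160 + 336*√2 (x = 112*(3*√2 + 55) = 112*(55 + 3*√2) = 6160 + 336*√2 ≈ 6635.2)
(x + 48757)*(C(-100) + (25024/16188 - 9975)) = ((6160 + 336*√2) + 48757)*((2862 + 18*(-100)) + (25024/16188 - 9975)) = (54917 + 336*√2)*((2862 - 1800) + (25024*(1/16188) - 9975)) = (54917 + 336*√2)*(1062 + (6256/4047 - 9975)) = (54917 + 336*√2)*(1062 - 40362569/4047) = (54917 + 336*√2)*(-36064655/4047) = -1980562658635/4047 - 4039241360*√2/1349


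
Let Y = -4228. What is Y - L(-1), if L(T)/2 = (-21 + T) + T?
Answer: -4182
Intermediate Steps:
L(T) = -42 + 4*T (L(T) = 2*((-21 + T) + T) = 2*(-21 + 2*T) = -42 + 4*T)
Y - L(-1) = -4228 - (-42 + 4*(-1)) = -4228 - (-42 - 4) = -4228 - 1*(-46) = -4228 + 46 = -4182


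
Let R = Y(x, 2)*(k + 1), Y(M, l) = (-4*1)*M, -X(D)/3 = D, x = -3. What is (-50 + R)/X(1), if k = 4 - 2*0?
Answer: -10/3 ≈ -3.3333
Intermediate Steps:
X(D) = -3*D
Y(M, l) = -4*M
k = 4 (k = 4 + 0 = 4)
R = 60 (R = (-4*(-3))*(4 + 1) = 12*5 = 60)
(-50 + R)/X(1) = (-50 + 60)/((-3*1)) = 10/(-3) = 10*(-⅓) = -10/3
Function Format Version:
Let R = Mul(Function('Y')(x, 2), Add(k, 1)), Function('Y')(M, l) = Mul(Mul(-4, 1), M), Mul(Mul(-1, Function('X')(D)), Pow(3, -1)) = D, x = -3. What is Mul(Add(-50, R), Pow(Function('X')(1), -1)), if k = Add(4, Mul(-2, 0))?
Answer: Rational(-10, 3) ≈ -3.3333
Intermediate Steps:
Function('X')(D) = Mul(-3, D)
Function('Y')(M, l) = Mul(-4, M)
k = 4 (k = Add(4, 0) = 4)
R = 60 (R = Mul(Mul(-4, -3), Add(4, 1)) = Mul(12, 5) = 60)
Mul(Add(-50, R), Pow(Function('X')(1), -1)) = Mul(Add(-50, 60), Pow(Mul(-3, 1), -1)) = Mul(10, Pow(-3, -1)) = Mul(10, Rational(-1, 3)) = Rational(-10, 3)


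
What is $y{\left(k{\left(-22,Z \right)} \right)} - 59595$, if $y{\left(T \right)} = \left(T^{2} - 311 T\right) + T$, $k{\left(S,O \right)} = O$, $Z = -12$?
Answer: $-55731$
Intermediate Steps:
$y{\left(T \right)} = T^{2} - 310 T$
$y{\left(k{\left(-22,Z \right)} \right)} - 59595 = - 12 \left(-310 - 12\right) - 59595 = \left(-12\right) \left(-322\right) - 59595 = 3864 - 59595 = -55731$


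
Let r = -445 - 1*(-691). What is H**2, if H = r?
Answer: 60516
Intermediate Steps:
r = 246 (r = -445 + 691 = 246)
H = 246
H**2 = 246**2 = 60516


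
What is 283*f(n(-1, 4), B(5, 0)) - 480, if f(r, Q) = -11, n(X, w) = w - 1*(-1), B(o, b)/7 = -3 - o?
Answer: -3593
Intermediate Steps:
B(o, b) = -21 - 7*o (B(o, b) = 7*(-3 - o) = -21 - 7*o)
n(X, w) = 1 + w (n(X, w) = w + 1 = 1 + w)
283*f(n(-1, 4), B(5, 0)) - 480 = 283*(-11) - 480 = -3113 - 480 = -3593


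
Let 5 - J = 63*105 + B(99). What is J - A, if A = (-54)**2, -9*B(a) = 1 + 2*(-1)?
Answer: -85735/9 ≈ -9526.1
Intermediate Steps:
B(a) = 1/9 (B(a) = -(1 + 2*(-1))/9 = -(1 - 2)/9 = -1/9*(-1) = 1/9)
A = 2916
J = -59491/9 (J = 5 - (63*105 + 1/9) = 5 - (6615 + 1/9) = 5 - 1*59536/9 = 5 - 59536/9 = -59491/9 ≈ -6610.1)
J - A = -59491/9 - 1*2916 = -59491/9 - 2916 = -85735/9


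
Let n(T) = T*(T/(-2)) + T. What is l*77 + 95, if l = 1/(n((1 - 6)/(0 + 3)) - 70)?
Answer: 123539/1315 ≈ 93.946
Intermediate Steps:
n(T) = T - T²/2 (n(T) = T*(T*(-½)) + T = T*(-T/2) + T = -T²/2 + T = T - T²/2)
l = -18/1315 (l = 1/(((1 - 6)/(0 + 3))*(2 - (1 - 6)/(0 + 3))/2 - 70) = 1/((-5/3)*(2 - (-5)/3)/2 - 70) = 1/((-5*⅓)*(2 - (-5)/3)/2 - 70) = 1/((½)*(-5/3)*(2 - 1*(-5/3)) - 70) = 1/((½)*(-5/3)*(2 + 5/3) - 70) = 1/((½)*(-5/3)*(11/3) - 70) = 1/(-55/18 - 70) = 1/(-1315/18) = -18/1315 ≈ -0.013688)
l*77 + 95 = -18/1315*77 + 95 = -1386/1315 + 95 = 123539/1315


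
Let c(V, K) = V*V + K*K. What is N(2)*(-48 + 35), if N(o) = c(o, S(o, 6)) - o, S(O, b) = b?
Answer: -494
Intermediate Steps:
c(V, K) = K**2 + V**2 (c(V, K) = V**2 + K**2 = K**2 + V**2)
N(o) = 36 + o**2 - o (N(o) = (6**2 + o**2) - o = (36 + o**2) - o = 36 + o**2 - o)
N(2)*(-48 + 35) = (36 + 2**2 - 1*2)*(-48 + 35) = (36 + 4 - 2)*(-13) = 38*(-13) = -494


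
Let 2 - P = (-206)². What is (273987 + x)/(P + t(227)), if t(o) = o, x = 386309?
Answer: -660296/42207 ≈ -15.644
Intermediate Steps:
P = -42434 (P = 2 - 1*(-206)² = 2 - 1*42436 = 2 - 42436 = -42434)
(273987 + x)/(P + t(227)) = (273987 + 386309)/(-42434 + 227) = 660296/(-42207) = 660296*(-1/42207) = -660296/42207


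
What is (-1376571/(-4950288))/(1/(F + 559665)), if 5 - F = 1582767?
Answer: -67065031447/235728 ≈ -2.8450e+5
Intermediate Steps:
F = -1582762 (F = 5 - 1*1582767 = 5 - 1582767 = -1582762)
(-1376571/(-4950288))/(1/(F + 559665)) = (-1376571/(-4950288))/(1/(-1582762 + 559665)) = (-1376571*(-1/4950288))/(1/(-1023097)) = 65551/(235728*(-1/1023097)) = (65551/235728)*(-1023097) = -67065031447/235728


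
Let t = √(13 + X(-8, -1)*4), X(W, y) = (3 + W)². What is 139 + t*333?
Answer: 139 + 333*√113 ≈ 3678.8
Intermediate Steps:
t = √113 (t = √(13 + (3 - 8)²*4) = √(13 + (-5)²*4) = √(13 + 25*4) = √(13 + 100) = √113 ≈ 10.630)
139 + t*333 = 139 + √113*333 = 139 + 333*√113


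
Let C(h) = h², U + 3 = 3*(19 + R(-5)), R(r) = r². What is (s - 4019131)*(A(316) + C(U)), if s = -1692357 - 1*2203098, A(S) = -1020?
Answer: -123633747906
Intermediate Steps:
U = 129 (U = -3 + 3*(19 + (-5)²) = -3 + 3*(19 + 25) = -3 + 3*44 = -3 + 132 = 129)
s = -3895455 (s = -1692357 - 2203098 = -3895455)
(s - 4019131)*(A(316) + C(U)) = (-3895455 - 4019131)*(-1020 + 129²) = -7914586*(-1020 + 16641) = -7914586*15621 = -123633747906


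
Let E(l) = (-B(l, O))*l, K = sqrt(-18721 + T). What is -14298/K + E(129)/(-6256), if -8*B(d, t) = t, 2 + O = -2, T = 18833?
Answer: 129/12512 - 7149*sqrt(7)/14 ≈ -1351.0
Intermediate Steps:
O = -4 (O = -2 - 2 = -4)
B(d, t) = -t/8
K = 4*sqrt(7) (K = sqrt(-18721 + 18833) = sqrt(112) = 4*sqrt(7) ≈ 10.583)
E(l) = -l/2 (E(l) = (-(-1)*(-4)/8)*l = (-1*1/2)*l = -l/2)
-14298/K + E(129)/(-6256) = -14298*sqrt(7)/28 - 1/2*129/(-6256) = -7149*sqrt(7)/14 - 129/2*(-1/6256) = -7149*sqrt(7)/14 + 129/12512 = 129/12512 - 7149*sqrt(7)/14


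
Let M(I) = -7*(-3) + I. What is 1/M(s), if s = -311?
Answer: -1/290 ≈ -0.0034483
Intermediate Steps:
M(I) = 21 + I
1/M(s) = 1/(21 - 311) = 1/(-290) = -1/290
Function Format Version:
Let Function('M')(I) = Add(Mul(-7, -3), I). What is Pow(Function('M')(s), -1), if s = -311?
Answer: Rational(-1, 290) ≈ -0.0034483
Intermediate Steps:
Function('M')(I) = Add(21, I)
Pow(Function('M')(s), -1) = Pow(Add(21, -311), -1) = Pow(-290, -1) = Rational(-1, 290)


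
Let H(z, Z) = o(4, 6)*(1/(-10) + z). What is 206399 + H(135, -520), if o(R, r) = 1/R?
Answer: 8257309/40 ≈ 2.0643e+5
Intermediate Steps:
H(z, Z) = -1/40 + z/4 (H(z, Z) = (1/(-10) + z)/4 = (-⅒ + z)/4 = -1/40 + z/4)
206399 + H(135, -520) = 206399 + (-1/40 + (¼)*135) = 206399 + (-1/40 + 135/4) = 206399 + 1349/40 = 8257309/40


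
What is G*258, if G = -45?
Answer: -11610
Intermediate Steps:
G*258 = -45*258 = -11610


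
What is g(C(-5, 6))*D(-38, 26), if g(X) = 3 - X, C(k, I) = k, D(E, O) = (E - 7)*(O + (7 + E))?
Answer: 1800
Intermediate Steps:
D(E, O) = (-7 + E)*(7 + E + O)
g(C(-5, 6))*D(-38, 26) = (3 - 1*(-5))*(-49 + (-38)² - 7*26 - 38*26) = (3 + 5)*(-49 + 1444 - 182 - 988) = 8*225 = 1800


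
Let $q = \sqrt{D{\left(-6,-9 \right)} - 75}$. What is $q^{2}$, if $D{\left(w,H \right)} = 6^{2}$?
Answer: $-39$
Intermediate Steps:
$D{\left(w,H \right)} = 36$
$q = i \sqrt{39}$ ($q = \sqrt{36 - 75} = \sqrt{-39} = i \sqrt{39} \approx 6.245 i$)
$q^{2} = \left(i \sqrt{39}\right)^{2} = -39$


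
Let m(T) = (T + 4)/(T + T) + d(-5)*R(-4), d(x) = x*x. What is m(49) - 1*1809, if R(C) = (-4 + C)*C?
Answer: -98829/98 ≈ -1008.5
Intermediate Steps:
d(x) = x²
R(C) = C*(-4 + C)
m(T) = 800 + (4 + T)/(2*T) (m(T) = (T + 4)/(T + T) + (-5)²*(-4*(-4 - 4)) = (4 + T)/((2*T)) + 25*(-4*(-8)) = (4 + T)*(1/(2*T)) + 25*32 = (4 + T)/(2*T) + 800 = 800 + (4 + T)/(2*T))
m(49) - 1*1809 = (1601/2 + 2/49) - 1*1809 = (1601/2 + 2*(1/49)) - 1809 = (1601/2 + 2/49) - 1809 = 78453/98 - 1809 = -98829/98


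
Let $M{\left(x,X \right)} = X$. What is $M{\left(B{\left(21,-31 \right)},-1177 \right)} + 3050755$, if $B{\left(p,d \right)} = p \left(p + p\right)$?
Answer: $3049578$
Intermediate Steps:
$B{\left(p,d \right)} = 2 p^{2}$ ($B{\left(p,d \right)} = p 2 p = 2 p^{2}$)
$M{\left(B{\left(21,-31 \right)},-1177 \right)} + 3050755 = -1177 + 3050755 = 3049578$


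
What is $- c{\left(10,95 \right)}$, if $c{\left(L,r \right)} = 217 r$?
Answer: $-20615$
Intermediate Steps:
$- c{\left(10,95 \right)} = - 217 \cdot 95 = \left(-1\right) 20615 = -20615$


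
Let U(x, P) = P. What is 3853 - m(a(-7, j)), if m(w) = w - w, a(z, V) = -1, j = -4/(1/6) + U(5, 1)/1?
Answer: 3853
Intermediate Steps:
j = -23 (j = -4/(1/6) + 1/1 = -4/1/6 + 1*1 = -4*6 + 1 = -24 + 1 = -23)
m(w) = 0
3853 - m(a(-7, j)) = 3853 - 1*0 = 3853 + 0 = 3853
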